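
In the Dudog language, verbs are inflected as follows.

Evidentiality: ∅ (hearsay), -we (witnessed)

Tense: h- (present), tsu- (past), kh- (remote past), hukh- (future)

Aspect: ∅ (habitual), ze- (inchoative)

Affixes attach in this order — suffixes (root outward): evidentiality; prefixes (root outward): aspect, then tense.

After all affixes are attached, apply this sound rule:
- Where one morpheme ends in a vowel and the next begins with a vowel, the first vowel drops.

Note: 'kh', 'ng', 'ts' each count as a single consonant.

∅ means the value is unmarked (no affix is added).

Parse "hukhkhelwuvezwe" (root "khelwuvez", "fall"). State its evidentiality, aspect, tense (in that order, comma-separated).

Segment: hukh-khelwuvez-we.
evidentiality: -we → witnessed.
aspect: ∅ → habitual.
tense: hukh- → future.

witnessed, habitual, future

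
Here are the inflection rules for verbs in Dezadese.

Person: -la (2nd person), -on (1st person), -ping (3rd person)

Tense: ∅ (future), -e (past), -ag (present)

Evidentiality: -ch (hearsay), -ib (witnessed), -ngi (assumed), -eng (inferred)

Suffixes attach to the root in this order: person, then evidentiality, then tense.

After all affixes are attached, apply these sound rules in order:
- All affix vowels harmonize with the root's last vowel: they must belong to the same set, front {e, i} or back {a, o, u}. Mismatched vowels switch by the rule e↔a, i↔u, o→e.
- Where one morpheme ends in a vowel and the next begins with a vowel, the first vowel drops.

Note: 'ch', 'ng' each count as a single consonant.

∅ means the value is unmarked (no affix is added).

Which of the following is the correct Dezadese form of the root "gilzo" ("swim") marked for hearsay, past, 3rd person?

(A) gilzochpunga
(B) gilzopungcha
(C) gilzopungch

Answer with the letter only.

Attach person 3rd person -ping → gilzoping.
Attach evidentiality hearsay -ch → gilzopingch.
Attach tense past -e → gilzopingche.
Apply vowel harmony: gilzopingche → gilzopungcha.
Vowel deletion: no change.
So the correct form is gilzopungcha, option (B).
(C) gilzopungch is wrong: it uses future instead of past for tense.
(A) gilzochpunga is wrong: it has the affixes in the wrong order.

B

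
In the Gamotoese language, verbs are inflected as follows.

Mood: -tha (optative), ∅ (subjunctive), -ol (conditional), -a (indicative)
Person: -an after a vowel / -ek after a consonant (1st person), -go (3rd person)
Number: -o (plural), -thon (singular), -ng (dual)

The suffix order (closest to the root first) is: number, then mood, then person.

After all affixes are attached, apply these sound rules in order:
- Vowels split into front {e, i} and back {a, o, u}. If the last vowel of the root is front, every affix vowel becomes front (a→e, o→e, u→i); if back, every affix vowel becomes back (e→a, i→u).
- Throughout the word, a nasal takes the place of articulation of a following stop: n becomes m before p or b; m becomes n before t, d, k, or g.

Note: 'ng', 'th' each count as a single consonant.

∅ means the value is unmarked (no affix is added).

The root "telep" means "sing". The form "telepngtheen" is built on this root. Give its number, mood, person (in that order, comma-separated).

Segment: telep-ng-tha-an.
number: -ng → dual.
mood: -tha → optative.
person: -an/ek → 1st person.

dual, optative, 1st person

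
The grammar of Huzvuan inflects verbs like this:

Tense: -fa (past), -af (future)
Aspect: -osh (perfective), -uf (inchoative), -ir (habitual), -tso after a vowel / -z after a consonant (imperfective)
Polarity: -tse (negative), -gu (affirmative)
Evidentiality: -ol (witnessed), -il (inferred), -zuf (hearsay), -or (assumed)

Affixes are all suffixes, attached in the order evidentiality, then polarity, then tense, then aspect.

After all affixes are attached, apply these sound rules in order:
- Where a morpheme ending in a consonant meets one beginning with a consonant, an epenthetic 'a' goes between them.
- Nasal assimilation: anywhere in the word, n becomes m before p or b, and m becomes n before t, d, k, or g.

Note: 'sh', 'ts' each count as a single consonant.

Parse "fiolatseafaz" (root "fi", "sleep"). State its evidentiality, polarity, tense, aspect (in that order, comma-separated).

Segment: fi-ol-tse-af-z.
evidentiality: -ol → witnessed.
polarity: -tse → negative.
tense: -af → future.
aspect: -tso/z → imperfective.

witnessed, negative, future, imperfective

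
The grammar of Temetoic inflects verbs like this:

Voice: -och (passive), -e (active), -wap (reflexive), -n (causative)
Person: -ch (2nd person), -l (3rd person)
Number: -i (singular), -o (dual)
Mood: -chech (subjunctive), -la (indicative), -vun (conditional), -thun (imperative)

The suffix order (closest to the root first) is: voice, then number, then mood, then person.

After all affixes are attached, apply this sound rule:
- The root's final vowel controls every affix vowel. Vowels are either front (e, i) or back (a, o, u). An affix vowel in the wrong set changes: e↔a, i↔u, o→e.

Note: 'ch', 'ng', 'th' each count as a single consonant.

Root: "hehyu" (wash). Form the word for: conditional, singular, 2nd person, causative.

hehyunuvunch

Attach voice causative -n → hehyun.
Attach number singular -i → hehyuni.
Attach mood conditional -vun → hehyunivun.
Attach person 2nd person -ch → hehyunivunch.
Apply vowel harmony: hehyunivunch → hehyunuvunch.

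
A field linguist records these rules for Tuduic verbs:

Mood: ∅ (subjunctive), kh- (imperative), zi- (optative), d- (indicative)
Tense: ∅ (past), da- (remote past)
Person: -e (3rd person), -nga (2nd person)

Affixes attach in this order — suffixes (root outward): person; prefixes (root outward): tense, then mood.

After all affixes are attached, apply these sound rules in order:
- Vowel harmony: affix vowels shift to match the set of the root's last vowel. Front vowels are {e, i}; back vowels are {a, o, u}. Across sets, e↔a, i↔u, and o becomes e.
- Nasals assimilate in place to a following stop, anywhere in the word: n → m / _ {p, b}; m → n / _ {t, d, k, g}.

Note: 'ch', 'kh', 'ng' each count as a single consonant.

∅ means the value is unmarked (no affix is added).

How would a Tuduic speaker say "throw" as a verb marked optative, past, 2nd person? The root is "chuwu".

zuchuwunga

tense = past: zero marking, form stays chuwu.
Attach mood optative zi- → zichuwu.
Attach person 2nd person -nga → zichuwunga.
Apply vowel harmony: zichuwunga → zuchuwunga.
Nasal assimilation: no change.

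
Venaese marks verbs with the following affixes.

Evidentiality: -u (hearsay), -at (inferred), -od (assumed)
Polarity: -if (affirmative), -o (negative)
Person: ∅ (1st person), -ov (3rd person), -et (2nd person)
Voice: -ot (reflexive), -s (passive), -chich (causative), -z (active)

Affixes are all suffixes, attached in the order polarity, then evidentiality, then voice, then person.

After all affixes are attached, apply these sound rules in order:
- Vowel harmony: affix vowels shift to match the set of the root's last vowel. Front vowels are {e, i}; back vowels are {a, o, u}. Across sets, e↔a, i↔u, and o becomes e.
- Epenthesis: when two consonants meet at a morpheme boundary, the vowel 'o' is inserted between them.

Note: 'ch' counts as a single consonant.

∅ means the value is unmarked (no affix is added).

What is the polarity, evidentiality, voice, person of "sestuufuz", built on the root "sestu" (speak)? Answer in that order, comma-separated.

affirmative, hearsay, active, 1st person

Segment: sestu-if-u-z.
polarity: -if → affirmative.
evidentiality: -u → hearsay.
voice: -z → active.
person: ∅ → 1st person.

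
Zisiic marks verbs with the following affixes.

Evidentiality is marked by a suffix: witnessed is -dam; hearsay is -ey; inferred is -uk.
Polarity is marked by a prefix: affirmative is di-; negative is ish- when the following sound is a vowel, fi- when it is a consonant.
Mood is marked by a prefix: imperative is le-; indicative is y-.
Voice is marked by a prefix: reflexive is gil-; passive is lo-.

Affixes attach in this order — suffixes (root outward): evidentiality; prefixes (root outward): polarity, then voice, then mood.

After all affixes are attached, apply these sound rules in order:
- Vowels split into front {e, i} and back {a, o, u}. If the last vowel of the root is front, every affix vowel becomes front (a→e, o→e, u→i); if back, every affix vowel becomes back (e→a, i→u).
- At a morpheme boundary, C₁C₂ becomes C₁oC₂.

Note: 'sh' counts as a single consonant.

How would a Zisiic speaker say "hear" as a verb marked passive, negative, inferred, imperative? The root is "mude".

Attach polarity negative fi- (before consonant 'm') → fimude.
Attach voice passive lo- → lofimude.
Attach evidentiality inferred -uk → lofimudeuk.
Attach mood imperative le- → lelofimudeuk.
Apply vowel harmony: lelofimudeuk → lelefimudeik.
Epenthesis: no change.

lelefimudeik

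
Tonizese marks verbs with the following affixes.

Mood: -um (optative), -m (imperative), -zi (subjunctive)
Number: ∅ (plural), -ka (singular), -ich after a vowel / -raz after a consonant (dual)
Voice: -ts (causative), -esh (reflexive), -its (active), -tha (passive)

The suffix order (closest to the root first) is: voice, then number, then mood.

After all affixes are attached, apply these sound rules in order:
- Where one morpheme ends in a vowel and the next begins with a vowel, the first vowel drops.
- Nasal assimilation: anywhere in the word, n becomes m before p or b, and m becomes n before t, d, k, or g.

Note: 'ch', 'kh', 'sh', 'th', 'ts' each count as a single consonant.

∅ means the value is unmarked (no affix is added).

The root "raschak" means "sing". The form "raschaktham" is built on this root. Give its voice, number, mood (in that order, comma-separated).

Segment: raschak-tha-m.
voice: -tha → passive.
number: ∅ → plural.
mood: -m → imperative.

passive, plural, imperative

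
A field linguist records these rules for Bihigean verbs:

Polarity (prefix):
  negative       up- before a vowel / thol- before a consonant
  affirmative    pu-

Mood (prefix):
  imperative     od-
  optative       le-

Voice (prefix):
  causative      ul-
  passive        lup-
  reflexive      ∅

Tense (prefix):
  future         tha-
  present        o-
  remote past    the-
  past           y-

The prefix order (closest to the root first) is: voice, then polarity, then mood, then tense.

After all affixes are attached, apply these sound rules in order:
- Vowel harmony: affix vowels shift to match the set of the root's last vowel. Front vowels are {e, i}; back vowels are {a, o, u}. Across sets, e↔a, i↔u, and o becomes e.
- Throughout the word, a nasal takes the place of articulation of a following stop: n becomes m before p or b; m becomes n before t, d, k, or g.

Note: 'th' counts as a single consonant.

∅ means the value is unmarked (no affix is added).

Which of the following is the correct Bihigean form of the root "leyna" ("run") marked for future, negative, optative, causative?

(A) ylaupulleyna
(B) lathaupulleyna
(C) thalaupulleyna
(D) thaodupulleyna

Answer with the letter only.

C

Attach voice causative ul- → ulleyna.
Attach polarity negative up- (before vowel 'u') → upulleyna.
Attach mood optative le- → leupulleyna.
Attach tense future tha- → thaleupulleyna.
Apply vowel harmony: thaleupulleyna → thalaupulleyna.
Nasal assimilation: no change.
So the correct form is thalaupulleyna, option (C).
(A) ylaupulleyna is wrong: it uses past instead of future for tense.
(D) thaodupulleyna is wrong: it uses imperative instead of optative for mood.
(B) lathaupulleyna is wrong: it has the affixes in the wrong order.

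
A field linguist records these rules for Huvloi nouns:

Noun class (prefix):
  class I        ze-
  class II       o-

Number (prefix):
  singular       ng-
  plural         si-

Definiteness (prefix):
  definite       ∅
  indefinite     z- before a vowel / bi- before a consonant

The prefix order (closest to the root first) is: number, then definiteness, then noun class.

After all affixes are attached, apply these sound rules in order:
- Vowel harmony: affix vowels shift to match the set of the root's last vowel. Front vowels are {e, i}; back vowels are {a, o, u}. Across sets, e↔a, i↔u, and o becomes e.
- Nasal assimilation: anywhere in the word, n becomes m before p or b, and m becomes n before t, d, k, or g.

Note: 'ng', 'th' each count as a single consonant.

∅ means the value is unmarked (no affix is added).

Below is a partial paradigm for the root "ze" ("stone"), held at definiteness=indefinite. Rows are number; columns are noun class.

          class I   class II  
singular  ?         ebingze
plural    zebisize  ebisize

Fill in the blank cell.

zebingze

Attach number singular ng- → ngze.
Attach definiteness indefinite bi- (before consonant 'ng') → bingze.
Attach noun class class I ze- → zebingze.
Vowel harmony: no change.
Nasal assimilation: no change.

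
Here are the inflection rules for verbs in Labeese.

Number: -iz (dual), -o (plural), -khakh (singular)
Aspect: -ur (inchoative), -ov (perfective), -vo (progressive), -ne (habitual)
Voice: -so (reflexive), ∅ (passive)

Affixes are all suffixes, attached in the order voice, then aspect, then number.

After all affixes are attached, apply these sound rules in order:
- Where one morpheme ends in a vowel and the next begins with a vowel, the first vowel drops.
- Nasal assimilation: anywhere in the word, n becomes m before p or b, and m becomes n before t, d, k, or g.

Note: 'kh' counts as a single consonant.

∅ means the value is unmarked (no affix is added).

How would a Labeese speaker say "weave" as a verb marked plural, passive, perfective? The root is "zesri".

voice = passive: zero marking, form stays zesri.
Attach aspect perfective -ov → zesriov.
Attach number plural -o → zesriovo.
Apply vowel deletion: zesriovo → zesrovo.
Nasal assimilation: no change.

zesrovo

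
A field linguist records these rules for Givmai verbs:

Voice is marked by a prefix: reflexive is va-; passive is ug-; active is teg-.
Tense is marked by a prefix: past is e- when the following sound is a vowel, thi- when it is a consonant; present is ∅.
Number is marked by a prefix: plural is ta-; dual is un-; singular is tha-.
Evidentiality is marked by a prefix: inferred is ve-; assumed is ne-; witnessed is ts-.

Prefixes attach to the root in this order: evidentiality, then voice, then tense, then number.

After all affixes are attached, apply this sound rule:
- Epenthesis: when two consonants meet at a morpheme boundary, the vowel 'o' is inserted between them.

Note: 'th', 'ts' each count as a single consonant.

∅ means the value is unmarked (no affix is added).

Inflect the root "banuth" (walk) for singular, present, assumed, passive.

Attach evidentiality assumed ne- → nebanuth.
Attach voice passive ug- → ugnebanuth.
tense = present: zero marking, form stays ugnebanuth.
Attach number singular tha- → thaugnebanuth.
Apply epenthesis: thaugnebanuth → thaugonebanuth.

thaugonebanuth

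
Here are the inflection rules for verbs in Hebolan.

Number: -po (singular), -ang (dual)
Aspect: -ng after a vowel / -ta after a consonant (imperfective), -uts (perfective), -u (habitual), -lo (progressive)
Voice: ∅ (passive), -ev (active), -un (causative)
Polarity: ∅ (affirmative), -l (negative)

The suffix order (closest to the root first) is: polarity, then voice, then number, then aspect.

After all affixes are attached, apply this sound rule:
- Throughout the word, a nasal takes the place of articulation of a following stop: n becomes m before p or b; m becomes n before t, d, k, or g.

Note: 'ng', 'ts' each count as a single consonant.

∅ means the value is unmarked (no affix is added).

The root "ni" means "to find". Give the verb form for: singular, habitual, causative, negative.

nilumpou

Attach polarity negative -l → nil.
Attach voice causative -un → nilun.
Attach number singular -po → nilunpo.
Attach aspect habitual -u → nilunpou.
Apply nasal assimilation: nilunpou → nilumpou.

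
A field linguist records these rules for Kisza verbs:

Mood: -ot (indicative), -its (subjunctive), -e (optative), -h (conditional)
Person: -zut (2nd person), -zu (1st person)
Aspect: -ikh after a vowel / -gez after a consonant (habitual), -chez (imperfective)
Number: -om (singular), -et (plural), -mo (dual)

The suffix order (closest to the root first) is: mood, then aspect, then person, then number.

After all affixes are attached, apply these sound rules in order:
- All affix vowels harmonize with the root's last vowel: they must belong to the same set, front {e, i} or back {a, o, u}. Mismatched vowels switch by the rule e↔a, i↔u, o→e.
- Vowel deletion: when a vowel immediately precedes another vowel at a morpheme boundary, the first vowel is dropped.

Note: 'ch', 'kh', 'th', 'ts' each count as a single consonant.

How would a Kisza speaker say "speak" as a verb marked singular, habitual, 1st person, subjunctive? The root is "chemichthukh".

chemichthukhutsgazzom

Attach mood subjunctive -its → chemichthukhits.
Attach aspect habitual -gez (after consonant 'ts') → chemichthukhitsgez.
Attach person 1st person -zu → chemichthukhitsgezzu.
Attach number singular -om → chemichthukhitsgezzuom.
Apply vowel harmony: chemichthukhitsgezzuom → chemichthukhutsgazzuom.
Apply vowel deletion: chemichthukhutsgazzuom → chemichthukhutsgazzom.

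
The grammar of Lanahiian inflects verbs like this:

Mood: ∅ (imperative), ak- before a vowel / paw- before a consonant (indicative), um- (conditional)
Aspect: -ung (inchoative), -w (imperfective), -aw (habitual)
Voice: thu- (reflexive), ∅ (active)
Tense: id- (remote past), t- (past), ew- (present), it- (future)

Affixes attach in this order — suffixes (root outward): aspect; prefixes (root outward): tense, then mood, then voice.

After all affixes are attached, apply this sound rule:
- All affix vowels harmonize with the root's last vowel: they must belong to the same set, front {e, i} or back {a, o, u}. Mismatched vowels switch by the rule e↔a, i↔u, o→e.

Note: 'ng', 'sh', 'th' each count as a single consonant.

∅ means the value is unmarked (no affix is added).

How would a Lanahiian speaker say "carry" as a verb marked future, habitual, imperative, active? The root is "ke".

itkeew

Attach tense future it- → itke.
mood = imperative: zero marking, form stays itke.
Attach aspect habitual -aw → itkeaw.
voice = active: zero marking, form stays itkeaw.
Apply vowel harmony: itkeaw → itkeew.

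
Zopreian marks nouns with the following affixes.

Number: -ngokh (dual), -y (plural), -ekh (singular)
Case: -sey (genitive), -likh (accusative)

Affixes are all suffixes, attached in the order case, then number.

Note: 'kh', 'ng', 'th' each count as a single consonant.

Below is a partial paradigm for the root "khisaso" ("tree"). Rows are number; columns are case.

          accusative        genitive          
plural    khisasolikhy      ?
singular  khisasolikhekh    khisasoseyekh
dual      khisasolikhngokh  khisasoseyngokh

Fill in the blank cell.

khisasoseyy

Attach case genitive -sey → khisasosey.
Attach number plural -y → khisasoseyy.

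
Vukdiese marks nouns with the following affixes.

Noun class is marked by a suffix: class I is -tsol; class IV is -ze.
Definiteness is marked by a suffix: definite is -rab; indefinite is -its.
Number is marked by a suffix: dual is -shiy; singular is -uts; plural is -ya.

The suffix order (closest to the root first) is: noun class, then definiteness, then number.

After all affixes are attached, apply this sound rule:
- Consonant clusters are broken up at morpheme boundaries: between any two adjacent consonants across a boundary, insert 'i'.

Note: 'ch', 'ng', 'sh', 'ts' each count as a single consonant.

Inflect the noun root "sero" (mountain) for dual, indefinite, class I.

Attach noun class class I -tsol → serotsol.
Attach definiteness indefinite -its → serotsolits.
Attach number dual -shiy → serotsolitsshiy.
Apply epenthesis: serotsolitsshiy → serotsolitsishiy.

serotsolitsishiy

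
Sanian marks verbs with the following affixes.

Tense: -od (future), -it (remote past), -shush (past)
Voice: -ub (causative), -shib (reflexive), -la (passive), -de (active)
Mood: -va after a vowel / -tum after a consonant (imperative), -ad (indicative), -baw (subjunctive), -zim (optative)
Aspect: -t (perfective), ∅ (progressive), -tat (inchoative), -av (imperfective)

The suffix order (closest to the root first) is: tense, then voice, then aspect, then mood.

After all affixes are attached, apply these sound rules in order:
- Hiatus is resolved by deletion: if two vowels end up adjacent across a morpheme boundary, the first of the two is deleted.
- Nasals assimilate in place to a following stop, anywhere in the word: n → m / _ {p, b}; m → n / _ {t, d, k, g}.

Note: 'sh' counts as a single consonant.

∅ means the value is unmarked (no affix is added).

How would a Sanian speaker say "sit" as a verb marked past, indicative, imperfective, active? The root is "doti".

dotishushdavad

Attach tense past -shush → dotishush.
Attach voice active -de → dotishushde.
Attach aspect imperfective -av → dotishushdeav.
Attach mood indicative -ad → dotishushdeavad.
Apply vowel deletion: dotishushdeavad → dotishushdavad.
Nasal assimilation: no change.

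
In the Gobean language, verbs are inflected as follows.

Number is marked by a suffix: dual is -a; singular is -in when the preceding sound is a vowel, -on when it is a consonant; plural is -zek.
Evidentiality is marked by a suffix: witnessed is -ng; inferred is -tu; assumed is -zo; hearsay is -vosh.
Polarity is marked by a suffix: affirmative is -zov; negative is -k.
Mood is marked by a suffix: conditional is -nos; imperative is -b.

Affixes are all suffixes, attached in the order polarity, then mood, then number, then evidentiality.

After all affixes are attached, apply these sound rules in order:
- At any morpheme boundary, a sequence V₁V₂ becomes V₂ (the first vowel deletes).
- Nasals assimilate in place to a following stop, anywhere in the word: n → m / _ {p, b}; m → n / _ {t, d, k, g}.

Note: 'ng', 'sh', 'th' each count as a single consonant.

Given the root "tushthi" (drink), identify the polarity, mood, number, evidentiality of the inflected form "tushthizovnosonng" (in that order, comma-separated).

Segment: tushthi-zov-nos-on-ng.
polarity: -zov → affirmative.
mood: -nos → conditional.
number: -in/on → singular.
evidentiality: -ng → witnessed.

affirmative, conditional, singular, witnessed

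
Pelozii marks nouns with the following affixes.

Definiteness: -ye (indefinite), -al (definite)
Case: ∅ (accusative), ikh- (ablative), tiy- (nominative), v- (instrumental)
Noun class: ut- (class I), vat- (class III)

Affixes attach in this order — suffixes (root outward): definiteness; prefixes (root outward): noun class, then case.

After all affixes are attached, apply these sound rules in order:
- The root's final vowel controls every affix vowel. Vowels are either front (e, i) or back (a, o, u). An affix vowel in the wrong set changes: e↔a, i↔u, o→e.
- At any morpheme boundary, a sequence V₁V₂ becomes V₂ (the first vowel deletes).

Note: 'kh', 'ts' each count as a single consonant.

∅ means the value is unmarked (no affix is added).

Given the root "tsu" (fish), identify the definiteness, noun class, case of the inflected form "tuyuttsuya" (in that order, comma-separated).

indefinite, class I, nominative

Segment: tiy-ut-tsu-ye.
definiteness: -ye → indefinite.
noun class: ut- → class I.
case: tiy- → nominative.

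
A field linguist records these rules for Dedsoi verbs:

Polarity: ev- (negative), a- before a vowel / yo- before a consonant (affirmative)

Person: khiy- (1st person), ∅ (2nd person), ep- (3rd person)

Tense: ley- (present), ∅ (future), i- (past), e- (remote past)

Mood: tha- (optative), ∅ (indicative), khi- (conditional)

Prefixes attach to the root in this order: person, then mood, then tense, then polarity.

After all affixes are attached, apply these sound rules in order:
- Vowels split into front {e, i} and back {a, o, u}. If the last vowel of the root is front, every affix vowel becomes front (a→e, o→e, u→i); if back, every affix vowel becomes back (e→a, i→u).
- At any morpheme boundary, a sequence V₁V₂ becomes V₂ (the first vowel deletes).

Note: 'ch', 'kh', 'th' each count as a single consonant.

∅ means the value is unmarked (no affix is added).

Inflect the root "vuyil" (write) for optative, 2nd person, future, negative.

evthevuyil

person = 2nd person: zero marking, form stays vuyil.
Attach mood optative tha- → thavuyil.
tense = future: zero marking, form stays thavuyil.
Attach polarity negative ev- → evthavuyil.
Apply vowel harmony: evthavuyil → evthevuyil.
Vowel deletion: no change.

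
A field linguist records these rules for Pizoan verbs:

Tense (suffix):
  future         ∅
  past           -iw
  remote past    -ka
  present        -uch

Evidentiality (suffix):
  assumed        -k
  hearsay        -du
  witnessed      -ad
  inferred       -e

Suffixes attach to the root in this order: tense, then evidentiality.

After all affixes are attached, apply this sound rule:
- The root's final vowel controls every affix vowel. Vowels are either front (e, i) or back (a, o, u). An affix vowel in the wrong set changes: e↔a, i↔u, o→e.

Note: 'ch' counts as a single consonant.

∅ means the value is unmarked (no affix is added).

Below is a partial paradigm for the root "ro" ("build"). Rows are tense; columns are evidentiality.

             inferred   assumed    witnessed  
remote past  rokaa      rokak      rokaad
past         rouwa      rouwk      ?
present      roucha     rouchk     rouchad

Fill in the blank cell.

Attach tense past -iw → roiw.
Attach evidentiality witnessed -ad → roiwad.
Apply vowel harmony: roiwad → rouwad.

rouwad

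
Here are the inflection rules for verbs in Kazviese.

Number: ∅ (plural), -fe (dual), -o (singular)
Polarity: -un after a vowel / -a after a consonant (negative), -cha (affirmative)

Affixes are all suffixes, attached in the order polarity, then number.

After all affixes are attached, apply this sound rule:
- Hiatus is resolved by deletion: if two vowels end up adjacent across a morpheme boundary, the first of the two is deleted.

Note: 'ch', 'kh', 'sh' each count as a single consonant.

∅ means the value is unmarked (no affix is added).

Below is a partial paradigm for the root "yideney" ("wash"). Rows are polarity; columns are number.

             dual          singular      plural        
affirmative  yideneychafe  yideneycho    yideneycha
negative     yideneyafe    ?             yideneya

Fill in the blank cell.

yideneyo

Attach polarity negative -a (after consonant 'y') → yideneya.
Attach number singular -o → yideneyao.
Apply vowel deletion: yideneyao → yideneyo.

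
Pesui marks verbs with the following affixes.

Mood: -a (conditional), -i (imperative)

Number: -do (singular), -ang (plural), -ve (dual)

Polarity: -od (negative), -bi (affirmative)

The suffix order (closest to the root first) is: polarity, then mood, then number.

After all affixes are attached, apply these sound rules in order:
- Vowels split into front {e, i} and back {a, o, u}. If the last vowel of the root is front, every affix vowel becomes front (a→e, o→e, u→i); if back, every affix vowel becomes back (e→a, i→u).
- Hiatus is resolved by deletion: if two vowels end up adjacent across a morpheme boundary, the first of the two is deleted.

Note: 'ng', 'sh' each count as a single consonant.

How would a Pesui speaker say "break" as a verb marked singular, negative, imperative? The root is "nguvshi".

nguvshedide

Attach polarity negative -od → nguvshiod.
Attach mood imperative -i → nguvshiodi.
Attach number singular -do → nguvshiodido.
Apply vowel harmony: nguvshiodido → nguvshiedide.
Apply vowel deletion: nguvshiedide → nguvshedide.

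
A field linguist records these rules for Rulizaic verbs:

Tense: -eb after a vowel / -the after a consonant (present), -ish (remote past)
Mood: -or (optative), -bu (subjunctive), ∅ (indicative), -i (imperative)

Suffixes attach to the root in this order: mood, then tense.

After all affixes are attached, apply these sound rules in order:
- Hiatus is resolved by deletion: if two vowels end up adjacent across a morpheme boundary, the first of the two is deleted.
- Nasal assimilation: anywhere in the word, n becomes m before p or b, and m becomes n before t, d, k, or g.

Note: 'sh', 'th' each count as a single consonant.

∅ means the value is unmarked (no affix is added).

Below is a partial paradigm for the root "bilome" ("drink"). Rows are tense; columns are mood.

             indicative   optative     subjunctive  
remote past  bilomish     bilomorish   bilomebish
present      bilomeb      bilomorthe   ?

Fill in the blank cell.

bilomebeb

Attach mood subjunctive -bu → bilomebu.
Attach tense present -eb (after vowel 'u') → bilomebueb.
Apply vowel deletion: bilomebueb → bilomebeb.
Nasal assimilation: no change.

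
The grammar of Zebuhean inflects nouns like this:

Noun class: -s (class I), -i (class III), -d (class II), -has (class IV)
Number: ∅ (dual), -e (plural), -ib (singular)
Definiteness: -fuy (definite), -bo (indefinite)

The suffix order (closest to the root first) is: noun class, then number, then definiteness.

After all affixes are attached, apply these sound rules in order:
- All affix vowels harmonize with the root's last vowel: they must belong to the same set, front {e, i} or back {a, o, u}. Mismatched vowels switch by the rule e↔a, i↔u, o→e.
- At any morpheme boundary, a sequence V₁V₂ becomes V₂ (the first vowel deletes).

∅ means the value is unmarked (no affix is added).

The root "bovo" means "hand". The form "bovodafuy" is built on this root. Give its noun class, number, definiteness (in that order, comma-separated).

Segment: bovo-d-e-fuy.
noun class: -d → class II.
number: -e → plural.
definiteness: -fuy → definite.

class II, plural, definite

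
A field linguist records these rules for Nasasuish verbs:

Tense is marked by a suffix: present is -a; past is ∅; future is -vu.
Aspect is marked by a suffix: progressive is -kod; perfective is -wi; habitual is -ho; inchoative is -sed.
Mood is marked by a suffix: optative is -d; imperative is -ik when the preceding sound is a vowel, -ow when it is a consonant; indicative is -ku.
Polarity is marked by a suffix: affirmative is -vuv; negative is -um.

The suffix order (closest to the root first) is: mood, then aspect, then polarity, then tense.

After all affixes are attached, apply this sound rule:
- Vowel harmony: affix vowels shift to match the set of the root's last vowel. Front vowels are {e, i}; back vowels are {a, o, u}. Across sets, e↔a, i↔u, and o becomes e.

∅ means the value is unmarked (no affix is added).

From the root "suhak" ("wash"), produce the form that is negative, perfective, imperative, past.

Attach mood imperative -ow (after consonant 'k') → suhakow.
Attach aspect perfective -wi → suhakowwi.
Attach polarity negative -um → suhakowwium.
tense = past: zero marking, form stays suhakowwium.
Apply vowel harmony: suhakowwium → suhakowwuum.

suhakowwuum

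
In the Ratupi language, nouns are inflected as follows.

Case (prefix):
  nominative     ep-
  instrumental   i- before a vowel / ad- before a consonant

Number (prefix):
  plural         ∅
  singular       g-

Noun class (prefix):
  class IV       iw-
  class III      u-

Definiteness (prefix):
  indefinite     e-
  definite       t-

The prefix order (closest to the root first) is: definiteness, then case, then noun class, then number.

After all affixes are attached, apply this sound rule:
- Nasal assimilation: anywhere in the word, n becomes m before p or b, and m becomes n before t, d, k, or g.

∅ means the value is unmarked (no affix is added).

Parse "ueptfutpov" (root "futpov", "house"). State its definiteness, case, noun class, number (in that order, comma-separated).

definite, nominative, class III, plural

Segment: u-ep-t-futpov.
definiteness: t- → definite.
case: ep- → nominative.
noun class: u- → class III.
number: ∅ → plural.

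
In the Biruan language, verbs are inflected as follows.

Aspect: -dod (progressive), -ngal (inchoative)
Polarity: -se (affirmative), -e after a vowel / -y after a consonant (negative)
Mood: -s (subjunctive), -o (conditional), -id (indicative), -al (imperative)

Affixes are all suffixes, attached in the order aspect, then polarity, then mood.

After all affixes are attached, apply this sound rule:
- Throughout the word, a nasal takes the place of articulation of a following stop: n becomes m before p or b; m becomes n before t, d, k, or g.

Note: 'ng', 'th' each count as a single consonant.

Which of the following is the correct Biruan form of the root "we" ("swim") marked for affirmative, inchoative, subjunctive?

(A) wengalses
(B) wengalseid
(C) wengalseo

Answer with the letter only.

A

Attach aspect inchoative -ngal → wengal.
Attach polarity affirmative -se → wengalse.
Attach mood subjunctive -s → wengalses.
Nasal assimilation: no change.
So the correct form is wengalses, option (A).
(C) wengalseo is wrong: it uses conditional instead of subjunctive for mood.
(B) wengalseid is wrong: it uses indicative instead of subjunctive for mood.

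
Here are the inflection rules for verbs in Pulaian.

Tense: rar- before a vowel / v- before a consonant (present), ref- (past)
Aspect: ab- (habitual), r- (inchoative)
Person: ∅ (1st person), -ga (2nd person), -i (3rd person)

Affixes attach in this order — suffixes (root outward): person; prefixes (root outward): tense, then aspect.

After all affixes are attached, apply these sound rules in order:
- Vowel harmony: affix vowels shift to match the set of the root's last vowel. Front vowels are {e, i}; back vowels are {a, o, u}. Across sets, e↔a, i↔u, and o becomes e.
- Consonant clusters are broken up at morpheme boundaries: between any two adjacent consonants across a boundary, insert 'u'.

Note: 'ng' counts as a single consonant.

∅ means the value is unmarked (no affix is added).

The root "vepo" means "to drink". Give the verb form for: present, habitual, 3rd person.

Attach person 3rd person -i → vepoi.
Attach tense present v- (before consonant 'v') → vvepoi.
Attach aspect habitual ab- → abvvepoi.
Apply vowel harmony: abvvepoi → abvvepou.
Apply epenthesis: abvvepou → abuvuvepou.

abuvuvepou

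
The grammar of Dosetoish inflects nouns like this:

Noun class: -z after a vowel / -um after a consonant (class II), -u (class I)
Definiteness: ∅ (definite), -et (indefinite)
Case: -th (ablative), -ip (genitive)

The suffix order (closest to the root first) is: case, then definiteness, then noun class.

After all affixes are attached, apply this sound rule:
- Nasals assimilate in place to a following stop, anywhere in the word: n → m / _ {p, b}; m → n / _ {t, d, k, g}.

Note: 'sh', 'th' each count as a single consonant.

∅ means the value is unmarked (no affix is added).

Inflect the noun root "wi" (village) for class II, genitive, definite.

wiipum

Attach case genitive -ip → wiip.
definiteness = definite: zero marking, form stays wiip.
Attach noun class class II -um (after consonant 'p') → wiipum.
Nasal assimilation: no change.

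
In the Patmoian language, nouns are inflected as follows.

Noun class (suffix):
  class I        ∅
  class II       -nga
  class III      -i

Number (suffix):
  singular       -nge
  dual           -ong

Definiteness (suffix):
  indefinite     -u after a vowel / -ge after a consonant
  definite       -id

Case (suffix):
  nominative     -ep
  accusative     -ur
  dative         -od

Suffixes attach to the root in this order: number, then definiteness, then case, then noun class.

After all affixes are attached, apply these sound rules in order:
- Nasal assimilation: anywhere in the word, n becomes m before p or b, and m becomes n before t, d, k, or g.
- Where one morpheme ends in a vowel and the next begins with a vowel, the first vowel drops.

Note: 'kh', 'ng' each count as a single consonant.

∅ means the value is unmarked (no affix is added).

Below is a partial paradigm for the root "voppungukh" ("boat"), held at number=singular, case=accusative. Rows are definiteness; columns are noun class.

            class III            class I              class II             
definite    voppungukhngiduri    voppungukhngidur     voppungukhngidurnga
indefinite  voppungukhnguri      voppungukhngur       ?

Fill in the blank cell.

Attach number singular -nge → voppungukhnge.
Attach definiteness indefinite -u (after vowel 'e') → voppungukhngeu.
Attach case accusative -ur → voppungukhngeuur.
Attach noun class class II -nga → voppungukhngeuurnga.
Nasal assimilation: no change.
Apply vowel deletion: voppungukhngeuurnga → voppungukhngurnga.

voppungukhngurnga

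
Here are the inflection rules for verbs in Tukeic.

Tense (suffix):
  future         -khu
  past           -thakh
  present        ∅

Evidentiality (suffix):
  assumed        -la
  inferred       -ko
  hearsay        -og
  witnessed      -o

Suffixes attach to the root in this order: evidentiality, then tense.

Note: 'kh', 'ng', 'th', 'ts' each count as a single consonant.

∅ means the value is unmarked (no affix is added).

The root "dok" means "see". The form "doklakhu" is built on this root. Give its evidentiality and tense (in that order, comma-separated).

assumed, future

Segment: dok-la-khu.
evidentiality: -la → assumed.
tense: -khu → future.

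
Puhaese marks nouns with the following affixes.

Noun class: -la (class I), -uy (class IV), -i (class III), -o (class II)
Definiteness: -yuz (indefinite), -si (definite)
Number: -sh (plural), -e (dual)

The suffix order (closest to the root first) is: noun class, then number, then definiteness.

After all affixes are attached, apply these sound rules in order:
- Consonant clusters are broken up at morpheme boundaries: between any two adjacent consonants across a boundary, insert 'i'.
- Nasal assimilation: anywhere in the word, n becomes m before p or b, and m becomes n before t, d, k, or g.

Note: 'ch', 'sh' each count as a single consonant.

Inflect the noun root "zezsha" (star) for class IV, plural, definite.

zezshauyishisi

Attach noun class class IV -uy → zezshauy.
Attach number plural -sh → zezshauysh.
Attach definiteness definite -si → zezshauyshsi.
Apply epenthesis: zezshauyshsi → zezshauyishisi.
Nasal assimilation: no change.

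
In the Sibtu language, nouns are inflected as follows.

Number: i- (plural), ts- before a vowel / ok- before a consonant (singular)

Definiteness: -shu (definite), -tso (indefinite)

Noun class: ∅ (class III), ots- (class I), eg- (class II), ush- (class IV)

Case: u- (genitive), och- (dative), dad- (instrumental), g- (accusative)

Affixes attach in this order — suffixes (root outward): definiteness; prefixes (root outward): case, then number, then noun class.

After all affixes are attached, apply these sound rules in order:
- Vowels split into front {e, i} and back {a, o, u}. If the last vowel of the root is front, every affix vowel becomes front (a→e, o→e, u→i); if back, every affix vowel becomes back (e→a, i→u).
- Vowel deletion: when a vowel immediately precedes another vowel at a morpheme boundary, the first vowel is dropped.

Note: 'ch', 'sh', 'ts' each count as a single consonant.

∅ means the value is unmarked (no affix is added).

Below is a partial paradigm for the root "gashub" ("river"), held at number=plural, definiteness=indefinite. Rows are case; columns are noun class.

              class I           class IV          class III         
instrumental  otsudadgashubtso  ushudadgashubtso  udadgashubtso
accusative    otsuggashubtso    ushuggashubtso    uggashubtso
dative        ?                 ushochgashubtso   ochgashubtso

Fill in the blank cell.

otsochgashubtso

Attach case dative och- → ochgashub.
Attach number plural i- → iochgashub.
Attach noun class class I ots- → otsiochgashub.
Attach definiteness indefinite -tso → otsiochgashubtso.
Apply vowel harmony: otsiochgashubtso → otsuochgashubtso.
Apply vowel deletion: otsuochgashubtso → otsochgashubtso.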